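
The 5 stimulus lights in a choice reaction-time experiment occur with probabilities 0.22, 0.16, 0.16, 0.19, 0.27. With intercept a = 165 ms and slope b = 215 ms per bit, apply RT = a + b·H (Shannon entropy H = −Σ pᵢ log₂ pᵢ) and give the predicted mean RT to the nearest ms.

658 ms

H = 0.22·log₂(1/0.22) + 0.16·log₂(1/0.16) + 0.16·log₂(1/0.16) + 0.19·log₂(1/0.19) + 0.27·log₂(1/0.27) = 2.2919 bits.
RT = 165 + 215 × 2.2919 = 657.75 ms.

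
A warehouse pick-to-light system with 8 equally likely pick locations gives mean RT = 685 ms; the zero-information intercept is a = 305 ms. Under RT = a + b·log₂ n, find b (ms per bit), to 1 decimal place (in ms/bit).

126.7 ms/bit

8 alternatives carry log₂ 8 = 3 bits; the choice cost is 685 − 305 = 380 ms, so b = 380/3 = 126.667 ms/bit.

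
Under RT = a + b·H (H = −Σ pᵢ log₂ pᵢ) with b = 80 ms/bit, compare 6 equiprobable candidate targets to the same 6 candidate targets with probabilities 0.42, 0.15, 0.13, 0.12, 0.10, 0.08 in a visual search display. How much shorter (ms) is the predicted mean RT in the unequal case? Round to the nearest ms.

22 ms

The RT saving is b·ΔH. Equiprobable H₀ = log₂(6) = 2.5850 bits; with the given probabilities H = 2.3096 bits.
b·(H₀ − H) = 80 × (2.5850 − 2.3096) = 22.03 ms.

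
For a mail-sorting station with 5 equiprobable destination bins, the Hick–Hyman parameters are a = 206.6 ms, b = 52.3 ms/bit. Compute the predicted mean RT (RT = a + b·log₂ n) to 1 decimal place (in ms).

log₂(5) = 2.3219 bits, so RT = 206.6 + 52.3 × 2.3219 ≈ 328.037 ms.

328.0 ms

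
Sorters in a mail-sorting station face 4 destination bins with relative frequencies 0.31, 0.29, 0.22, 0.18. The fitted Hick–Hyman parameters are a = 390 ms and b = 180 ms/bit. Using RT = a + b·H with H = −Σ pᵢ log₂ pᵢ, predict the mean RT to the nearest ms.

H = 0.31·log₂(1/0.31) + 0.29·log₂(1/0.29) + 0.22·log₂(1/0.22) + 0.18·log₂(1/0.18) = 1.9676 bits.
RT = 390 + 180 × 1.9676 = 744.16 ms.

744 ms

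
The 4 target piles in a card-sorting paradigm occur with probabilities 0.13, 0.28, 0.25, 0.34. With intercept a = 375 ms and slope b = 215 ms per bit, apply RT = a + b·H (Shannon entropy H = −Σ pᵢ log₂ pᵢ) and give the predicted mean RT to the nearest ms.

Entropy contributions −pᵢ log₂ pᵢ: 0.3826, 0.5142, 0.5000, 0.5292; sum H = 1.9260 bits.
RT = a + bH = 375 + 215·1.9260 = 789.10 ms.

789 ms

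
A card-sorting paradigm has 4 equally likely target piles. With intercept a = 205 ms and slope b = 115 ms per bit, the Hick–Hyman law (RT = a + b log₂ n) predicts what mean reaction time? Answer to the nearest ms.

435 ms

log₂(4) = 2 bits, so RT = 205 + 115 × 2 ≈ 435.000 ms.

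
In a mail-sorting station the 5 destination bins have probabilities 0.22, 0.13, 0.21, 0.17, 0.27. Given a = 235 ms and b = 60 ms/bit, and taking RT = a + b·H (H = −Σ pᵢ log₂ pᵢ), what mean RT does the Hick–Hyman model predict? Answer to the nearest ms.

372 ms

H = 0.22·log₂(1/0.22) + 0.13·log₂(1/0.13) + 0.21·log₂(1/0.21) + 0.17·log₂(1/0.17) + 0.27·log₂(1/0.27) = 2.2806 bits.
RT = 235 + 60 × 2.2806 = 371.84 ms.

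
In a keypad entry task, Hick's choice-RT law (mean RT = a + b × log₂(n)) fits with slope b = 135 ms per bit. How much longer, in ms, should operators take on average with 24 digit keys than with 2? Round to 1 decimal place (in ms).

Only the slope matters, since a is common to both: ΔRT = b·log₂(n₂/n₁).
log₂(24) − log₂(2) = 4.5850 − 1 = 3.5850.
ΔRT = 135 × 3.5850 = 483.970 ms.

484.0 ms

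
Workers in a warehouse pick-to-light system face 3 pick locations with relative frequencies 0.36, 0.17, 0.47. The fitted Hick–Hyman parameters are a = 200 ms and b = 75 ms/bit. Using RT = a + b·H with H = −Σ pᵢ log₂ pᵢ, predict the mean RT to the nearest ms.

Entropy contributions −pᵢ log₂ pᵢ: 0.5306, 0.4346, 0.5120; sum H = 1.4772 bits.
RT = a + bH = 200 + 75·1.4772 = 310.79 ms.

311 ms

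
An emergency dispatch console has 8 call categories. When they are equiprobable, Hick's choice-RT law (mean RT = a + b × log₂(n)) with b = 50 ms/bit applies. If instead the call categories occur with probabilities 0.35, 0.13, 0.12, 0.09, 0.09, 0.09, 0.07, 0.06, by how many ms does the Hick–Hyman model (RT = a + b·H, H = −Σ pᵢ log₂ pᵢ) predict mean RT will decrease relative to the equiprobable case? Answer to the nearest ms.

The RT saving is b·ΔH. Equiprobable H₀ = log₂(8) = 3.0000 bits; with the given probabilities H = 2.7299 bits.
b·(H₀ − H) = 50 × (3.0000 − 2.7299) = 13.51 ms.

14 ms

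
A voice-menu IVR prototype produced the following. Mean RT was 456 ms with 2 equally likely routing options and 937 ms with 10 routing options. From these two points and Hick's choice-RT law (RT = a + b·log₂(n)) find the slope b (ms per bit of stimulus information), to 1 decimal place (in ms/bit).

207.2 ms/bit

The slope on a log₂ axis is (937 − 456) / (3.3219 − 1) = 207.155 ms/bit.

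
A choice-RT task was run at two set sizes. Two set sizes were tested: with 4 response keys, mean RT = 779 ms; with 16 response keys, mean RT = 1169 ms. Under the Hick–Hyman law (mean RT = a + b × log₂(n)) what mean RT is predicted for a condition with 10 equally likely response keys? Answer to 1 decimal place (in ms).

With log₂ n on the abscissa the relation is linear; from the two conditions:
  b = (1169 − 779) / (log₂ 16 − log₂ 4) = 390 / (4 − 2) = 195.000 ms/bit
  a = 779 − 195.000 × 2 = 389.000 ms
Then RT(10) = 389.000 + 195.000 × log₂ 10 = 389.000 + 195.000 × 3.3219 ≈ 1036.776 ms.

1036.8 ms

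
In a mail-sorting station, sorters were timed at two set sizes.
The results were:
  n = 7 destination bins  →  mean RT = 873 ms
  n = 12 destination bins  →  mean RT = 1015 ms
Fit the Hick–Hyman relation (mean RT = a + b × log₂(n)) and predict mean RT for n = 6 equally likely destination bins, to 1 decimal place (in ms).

832.4 ms

Fit slope and intercept:
  b = (1015 − 873) / (log₂ 12 − log₂ 7) = 142 / (3.5850 − 2.8074) = 182.611 ms/bit
  a = 873 − 182.611 × 2.8074 = 360.345 ms
Then RT(6) = 360.345 + 182.611 × log₂ 6 = 360.345 + 182.611 × 2.5850 ≈ 832.389 ms.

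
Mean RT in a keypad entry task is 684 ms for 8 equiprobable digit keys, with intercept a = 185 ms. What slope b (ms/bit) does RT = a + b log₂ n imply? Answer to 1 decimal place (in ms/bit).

166.3 ms/bit

b = (684 − 185) / log₂(8) = 499 / 3 = 166.333 ms/bit.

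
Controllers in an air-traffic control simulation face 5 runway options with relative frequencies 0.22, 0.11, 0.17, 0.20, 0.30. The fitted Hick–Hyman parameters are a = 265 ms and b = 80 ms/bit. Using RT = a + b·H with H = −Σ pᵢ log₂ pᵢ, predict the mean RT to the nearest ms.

Entropy contributions −pᵢ log₂ pᵢ: 0.4806, 0.3503, 0.4346, 0.4644, 0.5211; sum H = 2.2509 bits.
RT = a + bH = 265 + 80·2.2509 = 445.07 ms.

445 ms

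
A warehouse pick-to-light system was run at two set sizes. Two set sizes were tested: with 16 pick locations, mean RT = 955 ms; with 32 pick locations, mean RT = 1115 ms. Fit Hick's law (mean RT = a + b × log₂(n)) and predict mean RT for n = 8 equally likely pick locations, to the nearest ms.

795 ms

Fit slope and intercept:
  b = (1115 − 955) / (log₂ 32 − log₂ 16) = 160 / (5 − 4) = 160 ms/bit
  a = 955 − 160 × 4 = 315 ms
Then RT(8) = 315 + 160 × log₂ 8 = 315 + 160 × 3 ≈ 795.000 ms.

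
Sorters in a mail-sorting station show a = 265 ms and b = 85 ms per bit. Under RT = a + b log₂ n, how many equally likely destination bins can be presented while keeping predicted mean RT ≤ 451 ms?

4

Set 265 + 85·log₂ n ≤ 451 → log₂ n ≤ (451 − 265)/85 = 2.1882.
So n ≤ 2^2.1882 = 4.557; the largest integer n is 4.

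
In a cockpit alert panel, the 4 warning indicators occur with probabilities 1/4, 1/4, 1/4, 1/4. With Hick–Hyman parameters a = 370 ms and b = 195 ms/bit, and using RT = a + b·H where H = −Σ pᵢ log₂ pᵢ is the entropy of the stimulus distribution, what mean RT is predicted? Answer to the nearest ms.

760 ms

Each term −pᵢ log₂ pᵢ: 0.25·2 + 0.25·2 + 0.25·2 + 0.25·2; summed, H = 2.000 bits.
Mean RT = a + bH = 370 + 195·2.000 = 760.00 ms.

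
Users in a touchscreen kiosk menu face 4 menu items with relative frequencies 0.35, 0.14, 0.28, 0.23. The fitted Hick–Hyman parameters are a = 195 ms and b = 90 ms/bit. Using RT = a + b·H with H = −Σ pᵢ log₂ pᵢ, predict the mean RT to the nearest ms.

H = 0.35·log₂(1/0.35) + 0.14·log₂(1/0.14) + 0.28·log₂(1/0.28) + 0.23·log₂(1/0.23) = 1.9291 bits.
RT = 195 + 90 × 1.9291 = 368.62 ms.

369 ms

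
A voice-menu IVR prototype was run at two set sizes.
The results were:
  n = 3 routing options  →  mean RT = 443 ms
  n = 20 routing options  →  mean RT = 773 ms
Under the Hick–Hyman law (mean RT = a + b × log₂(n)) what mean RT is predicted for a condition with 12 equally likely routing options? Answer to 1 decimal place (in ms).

RT is linear in log₂ n, so two points fix the line:
  b = (773 − 443) / (log₂ 20 − log₂ 3) = 330 / (4.3219 − 1.5850) = 120.571 ms/bit
  a = 443 − 120.571 × 1.5850 = 251.899 ms
Then RT(12) = 251.899 + 120.571 × log₂ 12 = 251.899 + 120.571 × 3.5850 ≈ 684.143 ms.

684.1 ms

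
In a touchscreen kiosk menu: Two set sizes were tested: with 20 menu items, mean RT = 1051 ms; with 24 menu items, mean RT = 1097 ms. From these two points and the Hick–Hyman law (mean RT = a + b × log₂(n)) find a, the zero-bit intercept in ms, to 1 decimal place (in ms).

Slope: b = (1097 − 1051) / (log₂ 24 − log₂ 20) = 46/0.2630 = 174.882 ms/bit.
Intercept: a = 1051 − 174.882·log₂(20) = 295.172 ms.

295.2 ms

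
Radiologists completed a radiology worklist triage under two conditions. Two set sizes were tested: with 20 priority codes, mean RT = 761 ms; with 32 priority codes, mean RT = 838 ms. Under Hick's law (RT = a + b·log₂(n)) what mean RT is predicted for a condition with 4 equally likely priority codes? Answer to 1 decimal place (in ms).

497.3 ms

RT is linear in log₂ n, so two points fix the line:
  b = (838 − 761) / (log₂ 32 − log₂ 20) = 77 / (5 − 4.3219) = 113.557 ms/bit
  a = 761 − 113.557 × 4.3219 = 270.214 ms
Then RT(4) = 270.214 + 113.557 × log₂ 4 = 270.214 + 113.557 × 2 ≈ 497.328 ms.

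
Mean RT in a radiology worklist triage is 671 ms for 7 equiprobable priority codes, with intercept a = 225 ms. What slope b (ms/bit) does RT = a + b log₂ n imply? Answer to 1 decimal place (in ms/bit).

7 alternatives carry log₂ 7 = 2.8074 bits; the choice cost is 671 − 225 = 446 ms, so b = 446/2.8074 = 158.868 ms/bit.

158.9 ms/bit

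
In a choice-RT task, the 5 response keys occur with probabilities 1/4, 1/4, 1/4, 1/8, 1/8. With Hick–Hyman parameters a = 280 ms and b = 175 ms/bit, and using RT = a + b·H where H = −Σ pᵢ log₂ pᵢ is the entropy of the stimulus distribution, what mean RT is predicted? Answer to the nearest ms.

Each term −pᵢ log₂ pᵢ: 0.25·2 + 0.25·2 + 0.25·2 + 0.125·3 + 0.125·3; summed, H = 2.250 bits.
Mean RT = a + bH = 280 + 175·2.250 = 673.75 ms.

674 ms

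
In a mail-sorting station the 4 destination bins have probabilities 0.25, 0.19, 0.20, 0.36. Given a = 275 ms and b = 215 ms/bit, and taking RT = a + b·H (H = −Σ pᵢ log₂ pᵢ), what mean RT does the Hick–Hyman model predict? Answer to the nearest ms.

694 ms

H = 0.25·log₂(1/0.25) + 0.19·log₂(1/0.19) + 0.20·log₂(1/0.20) + 0.36·log₂(1/0.36) = 1.9502 bits.
RT = 275 + 215 × 1.9502 = 694.30 ms.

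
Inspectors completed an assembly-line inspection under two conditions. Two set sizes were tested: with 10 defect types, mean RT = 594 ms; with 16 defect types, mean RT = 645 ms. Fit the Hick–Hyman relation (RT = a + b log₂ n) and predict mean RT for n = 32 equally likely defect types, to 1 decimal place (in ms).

720.2 ms

Fit slope and intercept:
  b = (645 − 594) / (log₂ 16 − log₂ 10) = 51 / (4 − 3.3219) = 75.213 ms/bit
  a = 594 − 75.213 × 3.3219 = 344.147 ms
Then RT(32) = 344.147 + 75.213 × log₂ 32 = 344.147 + 75.213 × 5 ≈ 720.213 ms.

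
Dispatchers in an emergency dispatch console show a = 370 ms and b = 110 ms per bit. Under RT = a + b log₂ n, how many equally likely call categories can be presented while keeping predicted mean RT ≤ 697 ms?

Set 370 + 110·log₂ n ≤ 697 → log₂ n ≤ (697 − 370)/110 = 2.9727.
So n ≤ 2^2.9727 = 7.850; the largest integer n is 7.

7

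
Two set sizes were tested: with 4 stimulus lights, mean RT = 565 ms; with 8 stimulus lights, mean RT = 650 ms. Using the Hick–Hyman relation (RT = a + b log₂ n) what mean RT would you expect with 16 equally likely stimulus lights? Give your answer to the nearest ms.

735 ms

Solve the two-equation system in a and b:
  b = (650 − 565) / (log₂ 8 − log₂ 4) = 85 / (3 − 2) = 85 ms/bit
  a = 565 − 85 × 2 = 395 ms
Then RT(16) = 395 + 85 × log₂ 16 = 395 + 85 × 4 ≈ 735.000 ms.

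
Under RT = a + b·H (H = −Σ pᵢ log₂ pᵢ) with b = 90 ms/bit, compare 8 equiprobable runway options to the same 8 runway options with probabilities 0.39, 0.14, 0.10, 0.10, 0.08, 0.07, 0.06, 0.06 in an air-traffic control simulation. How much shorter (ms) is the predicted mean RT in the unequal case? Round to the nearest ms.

33 ms

Equiprobable entropy H₀ = log₂ 8 = 3.0000 bits.
Skewed entropy H = −Σ pᵢ log₂ pᵢ = 2.6384 bits.
ΔRT = b·(H₀ − H) = 90 × 0.3616 = 32.54 ms.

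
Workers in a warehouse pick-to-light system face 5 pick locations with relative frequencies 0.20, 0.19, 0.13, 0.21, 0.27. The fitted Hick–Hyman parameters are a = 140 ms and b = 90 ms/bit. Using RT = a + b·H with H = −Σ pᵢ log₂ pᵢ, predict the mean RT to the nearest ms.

H = 0.20·log₂(1/0.20) + 0.19·log₂(1/0.19) + 0.13·log₂(1/0.13) + 0.21·log₂(1/0.21) + 0.27·log₂(1/0.27) = 2.2851 bits.
RT = 140 + 90 × 2.2851 = 345.66 ms.

346 ms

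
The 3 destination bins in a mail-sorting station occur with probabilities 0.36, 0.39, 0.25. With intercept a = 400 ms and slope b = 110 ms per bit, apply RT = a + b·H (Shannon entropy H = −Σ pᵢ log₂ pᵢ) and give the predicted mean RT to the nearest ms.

572 ms

H = 0.36·log₂(1/0.36) + 0.39·log₂(1/0.39) + 0.25·log₂(1/0.25) = 1.5604 bits.
RT = 400 + 110 × 1.5604 = 571.65 ms.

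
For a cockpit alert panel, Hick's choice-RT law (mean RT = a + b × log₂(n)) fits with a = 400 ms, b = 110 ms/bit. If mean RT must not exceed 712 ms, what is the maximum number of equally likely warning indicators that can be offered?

Information budget: (712 − 400)/110 = 2.8364 bits, so n ≤ 2^2.8364 = 7.142 → at most 7.

7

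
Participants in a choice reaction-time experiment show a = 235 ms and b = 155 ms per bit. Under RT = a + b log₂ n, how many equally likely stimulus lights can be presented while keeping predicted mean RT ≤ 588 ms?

4

Information budget: (588 − 235)/155 = 2.2774 bits, so n ≤ 2^2.2774 = 4.848 → at most 4.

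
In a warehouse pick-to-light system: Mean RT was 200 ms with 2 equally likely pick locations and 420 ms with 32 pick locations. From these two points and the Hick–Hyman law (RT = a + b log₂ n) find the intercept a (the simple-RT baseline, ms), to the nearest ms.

b = (RT₂ − RT₁)/(log₂ n₂ − log₂ n₁) = (420 − 200)/(5 − 1) = 55 ms/bit.
Intercept: a = 200 − 55·log₂(2) = 145.000 ms.

145 ms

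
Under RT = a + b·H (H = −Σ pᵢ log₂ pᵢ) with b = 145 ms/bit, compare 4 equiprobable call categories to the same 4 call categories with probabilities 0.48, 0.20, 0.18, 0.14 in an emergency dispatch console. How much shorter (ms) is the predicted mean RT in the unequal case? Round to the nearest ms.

27 ms

Equiprobable entropy H₀ = log₂ 4 = 2.0000 bits.
Skewed entropy H = −Σ pᵢ log₂ pᵢ = 1.8151 bits.
ΔRT = b·(H₀ − H) = 145 × 0.1849 = 26.81 ms.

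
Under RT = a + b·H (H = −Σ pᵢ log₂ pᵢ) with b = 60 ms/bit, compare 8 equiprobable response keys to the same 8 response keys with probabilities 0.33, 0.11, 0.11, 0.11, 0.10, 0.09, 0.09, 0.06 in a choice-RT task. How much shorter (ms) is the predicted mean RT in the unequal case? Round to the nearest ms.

13 ms

Equiprobable entropy H₀ = log₂ 8 = 3.0000 bits.
Skewed entropy H = −Σ pᵢ log₂ pᵢ = 2.7797 bits.
ΔRT = b·(H₀ − H) = 60 × 0.2203 = 13.22 ms.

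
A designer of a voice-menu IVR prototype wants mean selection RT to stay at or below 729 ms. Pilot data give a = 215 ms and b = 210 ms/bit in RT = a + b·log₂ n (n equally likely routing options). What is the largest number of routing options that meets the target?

Set 215 + 210·log₂ n ≤ 729 → log₂ n ≤ (729 − 215)/210 = 2.4476.
So n ≤ 2^2.4476 = 5.455; the largest integer n is 5.

5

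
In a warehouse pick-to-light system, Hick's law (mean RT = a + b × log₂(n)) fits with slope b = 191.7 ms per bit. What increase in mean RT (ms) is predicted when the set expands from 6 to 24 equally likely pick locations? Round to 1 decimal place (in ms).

383.4 ms

Only the slope matters, since a is common to both: ΔRT = b·log₂(n₂/n₁).
log₂(24) − log₂(6) = log₂(24/6) = log₂(4) = 2.
ΔRT = 191.7 × 2.0000 = 383.400 ms.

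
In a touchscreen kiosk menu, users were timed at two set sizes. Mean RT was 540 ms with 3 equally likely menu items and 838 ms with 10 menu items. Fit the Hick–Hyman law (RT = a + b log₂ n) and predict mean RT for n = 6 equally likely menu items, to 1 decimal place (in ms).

711.6 ms

With log₂ n on the abscissa the relation is linear; from the two conditions:
  b = (838 − 540) / (log₂ 10 − log₂ 3) = 298 / (3.3219 − 1.5850) = 171.564 ms/bit
  a = 540 − 171.564 × 1.5850 = 268.078 ms
Then RT(6) = 268.078 + 171.564 × log₂ 6 = 268.078 + 171.564 × 2.5850 ≈ 711.564 ms.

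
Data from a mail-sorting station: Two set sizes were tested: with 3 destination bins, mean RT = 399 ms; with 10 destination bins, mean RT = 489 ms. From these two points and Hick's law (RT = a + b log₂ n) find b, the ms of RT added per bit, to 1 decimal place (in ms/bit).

The slope on a log₂ axis is (489 − 399) / (3.3219 − 1.5850) = 51.814 ms/bit.

51.8 ms/bit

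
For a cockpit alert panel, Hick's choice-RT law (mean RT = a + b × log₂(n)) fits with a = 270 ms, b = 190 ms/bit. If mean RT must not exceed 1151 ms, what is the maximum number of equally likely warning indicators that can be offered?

190·log₂ n ≤ 1151 − 270 = 881, giving log₂ n ≤ 4.6368 and n ≤ 24.879. The largest whole number is 24.

24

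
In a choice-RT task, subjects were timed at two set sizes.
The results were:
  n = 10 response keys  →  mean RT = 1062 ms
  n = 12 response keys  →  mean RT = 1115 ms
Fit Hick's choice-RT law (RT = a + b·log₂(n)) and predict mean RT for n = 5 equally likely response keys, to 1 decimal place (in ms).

860.5 ms

Fit slope and intercept:
  b = (1115 − 1062) / (log₂ 12 − log₂ 10) = 53 / (3.5850 − 3.3219) = 201.495 ms/bit
  a = 1062 − 201.495 × 3.3219 = 392.650 ms
Then RT(5) = 392.650 + 201.495 × log₂ 5 = 392.650 + 201.495 × 2.3219 ≈ 860.505 ms.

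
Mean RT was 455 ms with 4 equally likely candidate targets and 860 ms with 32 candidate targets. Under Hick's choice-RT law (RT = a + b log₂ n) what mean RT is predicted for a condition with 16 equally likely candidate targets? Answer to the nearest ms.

Solve the two-equation system in a and b:
  b = (860 − 455) / (log₂ 32 − log₂ 4) = 405 / (5 − 2) = 135 ms/bit
  a = 455 − 135 × 2 = 185 ms
Then RT(16) = 185 + 135 × log₂ 16 = 185 + 135 × 4 ≈ 725.000 ms.

725 ms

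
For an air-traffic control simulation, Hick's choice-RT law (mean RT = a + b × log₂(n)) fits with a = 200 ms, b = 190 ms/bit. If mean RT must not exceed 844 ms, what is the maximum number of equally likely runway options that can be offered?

Information budget: (844 − 200)/190 = 3.3895 bits, so n ≤ 2^3.3895 = 10.479 → at most 10.

10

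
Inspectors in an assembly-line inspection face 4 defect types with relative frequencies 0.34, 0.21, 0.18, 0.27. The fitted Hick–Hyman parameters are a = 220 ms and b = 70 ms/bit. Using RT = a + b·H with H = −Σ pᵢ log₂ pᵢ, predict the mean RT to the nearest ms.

357 ms

Entropy contributions −pᵢ log₂ pᵢ: 0.5292, 0.4728, 0.4453, 0.5100; sum H = 1.9573 bits.
RT = a + bH = 220 + 70·1.9573 = 357.01 ms.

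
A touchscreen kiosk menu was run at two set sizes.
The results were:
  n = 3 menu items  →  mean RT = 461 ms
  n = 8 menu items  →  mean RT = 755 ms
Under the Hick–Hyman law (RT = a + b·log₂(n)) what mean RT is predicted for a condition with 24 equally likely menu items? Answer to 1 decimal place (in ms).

With log₂ n on the abscissa the relation is linear; from the two conditions:
  b = (755 − 461) / (log₂ 8 − log₂ 3) = 294 / (3 − 1.5850) = 207.768 ms/bit
  a = 461 − 207.768 × 1.5850 = 131.695 ms
Then RT(24) = 131.695 + 207.768 × log₂ 24 = 131.695 + 207.768 × 4.5850 ≈ 1084.305 ms.

1084.3 ms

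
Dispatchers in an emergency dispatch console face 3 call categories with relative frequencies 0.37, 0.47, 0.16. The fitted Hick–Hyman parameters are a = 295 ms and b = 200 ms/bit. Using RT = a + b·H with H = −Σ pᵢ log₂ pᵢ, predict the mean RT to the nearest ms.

588 ms

Entropy contributions −pᵢ log₂ pᵢ: 0.5307, 0.5120, 0.4230; sum H = 1.4657 bits.
RT = a + bH = 295 + 200·1.4657 = 588.14 ms.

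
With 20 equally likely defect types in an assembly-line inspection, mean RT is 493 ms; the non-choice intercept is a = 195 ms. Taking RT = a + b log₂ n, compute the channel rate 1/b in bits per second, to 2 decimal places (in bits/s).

14.50 bits/s

Choice component = 493 − 195 = 298 ms over log₂(20) = 4.3219 bits.
b = 298 / 4.3219 = 68.951 ms/bit, so 1/b = 14.503 bits/s.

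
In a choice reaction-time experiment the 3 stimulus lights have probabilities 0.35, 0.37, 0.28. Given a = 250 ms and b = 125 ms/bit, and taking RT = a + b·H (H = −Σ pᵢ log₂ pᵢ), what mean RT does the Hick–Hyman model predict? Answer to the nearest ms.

Entropy contributions −pᵢ log₂ pᵢ: 0.5301, 0.5307, 0.5142; sum H = 1.5751 bits.
RT = a + bH = 250 + 125·1.5751 = 446.88 ms.

447 ms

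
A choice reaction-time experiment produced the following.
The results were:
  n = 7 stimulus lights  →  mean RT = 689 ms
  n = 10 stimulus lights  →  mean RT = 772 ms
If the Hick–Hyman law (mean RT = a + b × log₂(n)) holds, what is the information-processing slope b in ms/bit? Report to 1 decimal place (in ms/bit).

The slope on a log₂ axis is (772 − 689) / (3.3219 − 2.8074) = 161.299 ms/bit.

161.3 ms/bit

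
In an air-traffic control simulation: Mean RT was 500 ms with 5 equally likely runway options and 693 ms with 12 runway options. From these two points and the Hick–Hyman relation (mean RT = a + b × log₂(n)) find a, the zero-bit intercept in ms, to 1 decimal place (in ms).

Slope: b = (693 − 500) / (log₂ 12 − log₂ 5) = 193/1.2630 = 152.807 ms/bit.
a = RT₁ − b·log₂ n₁ = 500 − 152.807 × 2.3219 = 145.194 ms.

145.2 ms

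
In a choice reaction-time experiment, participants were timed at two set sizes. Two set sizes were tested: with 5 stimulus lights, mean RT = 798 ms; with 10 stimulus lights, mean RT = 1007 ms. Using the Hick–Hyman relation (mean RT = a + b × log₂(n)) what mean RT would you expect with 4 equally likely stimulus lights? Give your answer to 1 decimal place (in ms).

730.7 ms

With log₂ n on the abscissa the relation is linear; from the two conditions:
  b = (1007 − 798) / (log₂ 10 − log₂ 5) = 209 / (3.3219 − 2.3219) = 209.000 ms/bit
  a = 798 − 209.000 × 2.3219 = 312.717 ms
Then RT(4) = 312.717 + 209.000 × log₂ 4 = 312.717 + 209.000 × 2 ≈ 730.717 ms.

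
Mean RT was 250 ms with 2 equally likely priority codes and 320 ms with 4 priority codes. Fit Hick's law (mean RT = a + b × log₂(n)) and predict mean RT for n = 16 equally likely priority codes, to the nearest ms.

Fit slope and intercept:
  b = (320 − 250) / (log₂ 4 − log₂ 2) = 70 / (2 − 1) = 70 ms/bit
  a = 250 − 70 × 1 = 180 ms
Then RT(16) = 180 + 70 × log₂ 16 = 180 + 70 × 4 ≈ 460.000 ms.

460 ms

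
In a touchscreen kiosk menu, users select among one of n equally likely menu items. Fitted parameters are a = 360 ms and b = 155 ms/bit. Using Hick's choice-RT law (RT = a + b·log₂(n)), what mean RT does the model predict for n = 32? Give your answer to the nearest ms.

log₂(32) = 5 bits, so RT = 360 + 155 × 5 ≈ 1135.000 ms.

1135 ms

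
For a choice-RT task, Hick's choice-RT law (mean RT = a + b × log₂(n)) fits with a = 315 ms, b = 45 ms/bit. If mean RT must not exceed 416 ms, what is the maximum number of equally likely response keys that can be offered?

4

Set 315 + 45·log₂ n ≤ 416 → log₂ n ≤ (416 − 315)/45 = 2.2444.
So n ≤ 2^2.2444 = 4.739; the largest integer n is 4.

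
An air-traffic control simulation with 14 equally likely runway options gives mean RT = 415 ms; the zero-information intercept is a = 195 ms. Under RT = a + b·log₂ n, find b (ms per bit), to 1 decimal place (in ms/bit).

57.8 ms/bit

b = (415 − 195) / log₂(14) = 220 / 3.8074 = 57.783 ms/bit.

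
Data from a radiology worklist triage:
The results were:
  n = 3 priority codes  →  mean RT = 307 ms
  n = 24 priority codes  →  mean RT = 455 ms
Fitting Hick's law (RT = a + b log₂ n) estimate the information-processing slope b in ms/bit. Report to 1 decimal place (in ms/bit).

49.3 ms/bit

The slope on a log₂ axis is (455 − 307) / (4.5850 − 1.5850) = 49.333 ms/bit.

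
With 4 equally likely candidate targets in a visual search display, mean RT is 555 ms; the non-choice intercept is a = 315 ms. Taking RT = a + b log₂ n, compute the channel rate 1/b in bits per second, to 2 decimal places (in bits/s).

Choice component = 555 − 315 = 240 ms over log₂(4) = 2 bits.
b = 240 / 2 = 120.000 ms/bit, so 1/b = 8.333 bits/s.

8.33 bits/s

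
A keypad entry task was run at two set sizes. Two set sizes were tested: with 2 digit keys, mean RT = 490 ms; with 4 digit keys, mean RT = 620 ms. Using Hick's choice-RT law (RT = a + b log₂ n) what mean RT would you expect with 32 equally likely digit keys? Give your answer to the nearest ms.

With log₂ n on the abscissa the relation is linear; from the two conditions:
  b = (620 − 490) / (log₂ 4 − log₂ 2) = 130 / (2 − 1) = 130 ms/bit
  a = 490 − 130 × 1 = 360 ms
Then RT(32) = 360 + 130 × log₂ 32 = 360 + 130 × 5 ≈ 1010.000 ms.

1010 ms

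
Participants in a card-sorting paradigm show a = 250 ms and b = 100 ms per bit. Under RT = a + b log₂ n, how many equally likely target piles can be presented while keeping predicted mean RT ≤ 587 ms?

Set 250 + 100·log₂ n ≤ 587 → log₂ n ≤ (587 − 250)/100 = 3.3700.
So n ≤ 2^3.3700 = 10.339; the largest integer n is 10.

10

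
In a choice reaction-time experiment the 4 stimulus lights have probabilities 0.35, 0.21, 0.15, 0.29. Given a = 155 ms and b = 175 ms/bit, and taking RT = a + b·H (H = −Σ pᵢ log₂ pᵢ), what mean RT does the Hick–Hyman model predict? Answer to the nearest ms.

493 ms

Entropy contributions −pᵢ log₂ pᵢ: 0.5301, 0.4728, 0.4105, 0.5179; sum H = 1.9314 bits.
RT = a + bH = 155 + 175·1.9314 = 492.99 ms.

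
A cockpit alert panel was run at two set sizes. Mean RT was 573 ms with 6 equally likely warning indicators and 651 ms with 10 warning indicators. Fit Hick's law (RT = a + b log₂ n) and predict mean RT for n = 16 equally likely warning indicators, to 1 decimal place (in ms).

Solve the two-equation system in a and b:
  b = (651 − 573) / (log₂ 10 − log₂ 6) = 78 / (3.3219 − 2.5850) = 105.839 ms/bit
  a = 573 − 105.839 × 2.5850 = 299.409 ms
Then RT(16) = 299.409 + 105.839 × log₂ 16 = 299.409 + 105.839 × 4 ≈ 722.767 ms.

722.8 ms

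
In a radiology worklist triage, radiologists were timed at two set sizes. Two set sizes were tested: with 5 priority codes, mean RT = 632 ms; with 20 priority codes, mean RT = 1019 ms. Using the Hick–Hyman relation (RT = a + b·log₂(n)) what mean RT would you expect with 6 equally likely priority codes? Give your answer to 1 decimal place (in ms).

682.9 ms

Fit slope and intercept:
  b = (1019 − 632) / (log₂ 20 − log₂ 5) = 387 / (4.3219 − 2.3219) = 193.500 ms/bit
  a = 632 − 193.500 × 2.3219 = 182.707 ms
Then RT(6) = 182.707 + 193.500 × log₂ 6 = 182.707 + 193.500 × 2.5850 ≈ 682.897 ms.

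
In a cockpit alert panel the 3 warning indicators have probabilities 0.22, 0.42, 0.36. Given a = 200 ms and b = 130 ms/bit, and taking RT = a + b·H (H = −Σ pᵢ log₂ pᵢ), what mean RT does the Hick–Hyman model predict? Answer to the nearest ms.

Entropy contributions −pᵢ log₂ pᵢ: 0.4806, 0.5256, 0.5306; sum H = 1.5368 bits.
RT = a + bH = 200 + 130·1.5368 = 399.79 ms.

400 ms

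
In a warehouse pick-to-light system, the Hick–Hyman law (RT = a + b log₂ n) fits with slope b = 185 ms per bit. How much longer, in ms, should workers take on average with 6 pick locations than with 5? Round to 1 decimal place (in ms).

ΔRT = (a + b log₂ n₂) − (a + b log₂ n₁) = b·(log₂ n₂ − log₂ n₁).
log₂(6) − log₂(5) = 2.5850 − 2.3219 = 0.2630.
ΔRT = 185 × 0.2630 = 48.661 ms.

48.7 ms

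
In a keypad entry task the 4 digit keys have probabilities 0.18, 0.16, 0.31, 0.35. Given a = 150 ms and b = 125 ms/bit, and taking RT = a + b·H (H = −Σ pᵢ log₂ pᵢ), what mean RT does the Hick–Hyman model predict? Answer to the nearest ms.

390 ms

Entropy contributions −pᵢ log₂ pᵢ: 0.4453, 0.4230, 0.5238, 0.5301; sum H = 1.9222 bits.
RT = a + bH = 150 + 125·1.9222 = 390.28 ms.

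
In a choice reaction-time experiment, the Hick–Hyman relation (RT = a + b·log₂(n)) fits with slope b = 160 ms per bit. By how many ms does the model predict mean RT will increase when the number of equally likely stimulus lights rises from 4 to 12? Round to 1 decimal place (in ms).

253.6 ms

ΔRT = (a + b log₂ n₂) − (a + b log₂ n₁) = b·(log₂ n₂ − log₂ n₁).
log₂(12) − log₂(4) = 3.5850 − 2 = 1.5850.
ΔRT = 160 × 1.5850 = 253.594 ms.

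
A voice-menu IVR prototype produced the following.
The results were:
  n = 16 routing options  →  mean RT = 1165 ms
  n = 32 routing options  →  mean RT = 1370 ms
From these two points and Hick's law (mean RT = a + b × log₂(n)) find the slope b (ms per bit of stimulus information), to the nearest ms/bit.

205 ms/bit

The slope on a log₂ axis is (1370 − 1165) / (5 − 4) = 205 ms/bit.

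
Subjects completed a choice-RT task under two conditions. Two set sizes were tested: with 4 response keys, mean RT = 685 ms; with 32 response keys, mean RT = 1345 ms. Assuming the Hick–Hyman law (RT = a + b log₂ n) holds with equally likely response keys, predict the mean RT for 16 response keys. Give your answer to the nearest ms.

1125 ms

Fit slope and intercept:
  b = (1345 − 685) / (log₂ 32 − log₂ 4) = 660 / (5 − 2) = 220 ms/bit
  a = 685 − 220 × 2 = 245 ms
Then RT(16) = 245 + 220 × log₂ 16 = 245 + 220 × 4 ≈ 1125.000 ms.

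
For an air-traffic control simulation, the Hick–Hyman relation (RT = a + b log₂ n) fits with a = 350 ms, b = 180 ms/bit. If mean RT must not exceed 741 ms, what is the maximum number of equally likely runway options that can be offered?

180·log₂ n ≤ 741 − 350 = 391, giving log₂ n ≤ 2.1722 and n ≤ 4.507. The largest whole number is 4.

4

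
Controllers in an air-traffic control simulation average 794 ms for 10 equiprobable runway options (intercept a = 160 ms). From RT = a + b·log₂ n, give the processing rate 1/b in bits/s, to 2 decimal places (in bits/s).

b = (794 − 160)/log₂ 10 = 634/3.3219 = 190.853 ms per bit = 0.19085 s/bit; the reciprocal is 5.240 bits/s.

5.24 bits/s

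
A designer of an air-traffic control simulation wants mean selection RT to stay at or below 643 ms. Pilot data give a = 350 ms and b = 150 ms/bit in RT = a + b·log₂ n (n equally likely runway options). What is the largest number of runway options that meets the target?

Set 350 + 150·log₂ n ≤ 643 → log₂ n ≤ (643 − 350)/150 = 1.9533.
So n ≤ 2^1.9533 = 3.873; the largest integer n is 3.

3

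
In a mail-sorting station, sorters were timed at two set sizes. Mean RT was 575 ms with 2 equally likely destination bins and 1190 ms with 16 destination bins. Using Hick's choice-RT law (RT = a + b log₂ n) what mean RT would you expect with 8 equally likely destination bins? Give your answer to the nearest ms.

985 ms

With log₂ n on the abscissa the relation is linear; from the two conditions:
  b = (1190 − 575) / (log₂ 16 − log₂ 2) = 615 / (4 − 1) = 205 ms/bit
  a = 575 − 205 × 1 = 370 ms
Then RT(8) = 370 + 205 × log₂ 8 = 370 + 205 × 3 ≈ 985.000 ms.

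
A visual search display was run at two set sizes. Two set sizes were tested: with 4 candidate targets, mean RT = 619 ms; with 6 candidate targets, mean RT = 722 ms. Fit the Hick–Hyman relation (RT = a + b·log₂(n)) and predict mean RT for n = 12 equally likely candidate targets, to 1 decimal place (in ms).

RT is linear in log₂ n, so two points fix the line:
  b = (722 − 619) / (log₂ 6 − log₂ 4) = 103 / (2.5850 − 2) = 176.080 ms/bit
  a = 619 − 176.080 × 2 = 266.841 ms
Then RT(12) = 266.841 + 176.080 × log₂ 12 = 266.841 + 176.080 × 3.5850 ≈ 898.080 ms.

898.1 ms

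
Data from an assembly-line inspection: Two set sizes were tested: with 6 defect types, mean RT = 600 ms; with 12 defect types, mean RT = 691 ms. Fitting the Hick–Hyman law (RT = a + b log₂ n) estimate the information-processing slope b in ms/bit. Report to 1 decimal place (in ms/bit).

Slope: b = (691 − 600) / (log₂ 12 − log₂ 6) = 91/1.0000 = 91.000 ms/bit.

91.0 ms/bit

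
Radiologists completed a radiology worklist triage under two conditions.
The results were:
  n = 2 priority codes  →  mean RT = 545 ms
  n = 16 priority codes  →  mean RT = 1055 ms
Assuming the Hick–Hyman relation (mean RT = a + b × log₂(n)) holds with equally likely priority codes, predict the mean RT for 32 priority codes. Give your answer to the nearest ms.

Solve the two-equation system in a and b:
  b = (1055 − 545) / (log₂ 16 − log₂ 2) = 510 / (4 − 1) = 170 ms/bit
  a = 545 − 170 × 1 = 375 ms
Then RT(32) = 375 + 170 × log₂ 32 = 375 + 170 × 5 ≈ 1225.000 ms.

1225 ms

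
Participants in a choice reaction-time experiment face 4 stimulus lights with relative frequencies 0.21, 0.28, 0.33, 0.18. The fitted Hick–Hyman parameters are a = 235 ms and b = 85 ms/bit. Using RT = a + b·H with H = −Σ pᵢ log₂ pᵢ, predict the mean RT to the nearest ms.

402 ms

H = 0.21·log₂(1/0.21) + 0.28·log₂(1/0.28) + 0.33·log₂(1/0.33) + 0.18·log₂(1/0.18) = 1.9602 bits.
RT = 235 + 85 × 1.9602 = 401.61 ms.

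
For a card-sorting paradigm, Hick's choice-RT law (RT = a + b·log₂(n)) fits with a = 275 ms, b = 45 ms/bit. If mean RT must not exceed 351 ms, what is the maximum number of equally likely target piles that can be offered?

Set 275 + 45·log₂ n ≤ 351 → log₂ n ≤ (351 − 275)/45 = 1.6889.
So n ≤ 2^1.6889 = 3.224; the largest integer n is 3.

3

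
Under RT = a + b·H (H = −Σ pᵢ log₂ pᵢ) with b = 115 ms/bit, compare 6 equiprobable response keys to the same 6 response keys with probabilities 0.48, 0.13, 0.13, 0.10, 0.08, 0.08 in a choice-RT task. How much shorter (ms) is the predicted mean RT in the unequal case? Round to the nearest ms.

Equiprobable entropy H₀ = log₂ 6 = 2.5850 bits.
Skewed entropy H = −Σ pᵢ log₂ pᵢ = 2.1888 bits.
ΔRT = b·(H₀ − H) = 115 × 0.3962 = 45.56 ms.

46 ms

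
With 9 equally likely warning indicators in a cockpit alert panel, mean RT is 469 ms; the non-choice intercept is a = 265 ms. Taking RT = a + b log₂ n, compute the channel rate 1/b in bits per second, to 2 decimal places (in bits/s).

15.54 bits/s

b = (469 − 265)/log₂ 9 = 204/3.1699 = 64.355 ms per bit = 0.06435 s/bit; the reciprocal is 15.539 bits/s.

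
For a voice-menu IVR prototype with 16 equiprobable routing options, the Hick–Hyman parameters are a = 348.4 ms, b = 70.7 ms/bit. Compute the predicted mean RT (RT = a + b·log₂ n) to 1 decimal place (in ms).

631.2 ms

log₂(16) = 4 bits, so RT = 348.4 + 70.7 × 4 ≈ 631.200 ms.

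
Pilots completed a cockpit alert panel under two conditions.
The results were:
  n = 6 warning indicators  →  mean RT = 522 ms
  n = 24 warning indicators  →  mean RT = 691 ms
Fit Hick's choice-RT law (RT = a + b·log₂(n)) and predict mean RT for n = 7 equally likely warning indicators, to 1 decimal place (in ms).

540.8 ms

Solve the two-equation system in a and b:
  b = (691 − 522) / (log₂ 24 − log₂ 6) = 169 / (4.5850 − 2.5850) = 84.500 ms/bit
  a = 522 − 84.500 × 2.5850 = 303.571 ms
Then RT(7) = 303.571 + 84.500 × log₂ 7 = 303.571 + 84.500 × 2.8074 ≈ 540.792 ms.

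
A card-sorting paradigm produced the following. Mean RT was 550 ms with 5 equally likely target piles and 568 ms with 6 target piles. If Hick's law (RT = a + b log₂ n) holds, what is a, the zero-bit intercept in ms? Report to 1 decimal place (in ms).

b = (RT₂ − RT₁)/(log₂ n₂ − log₂ n₁) = (568 − 550)/(2.5850 − 2.3219) = 68.432 ms/bit.
Intercept: a = 550 − 68.432·log₂(5) = 391.106 ms.

391.1 ms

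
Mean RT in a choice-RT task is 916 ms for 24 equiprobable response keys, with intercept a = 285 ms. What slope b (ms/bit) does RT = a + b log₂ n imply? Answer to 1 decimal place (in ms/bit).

137.6 ms/bit

log₂(24) = 4.5850 bits.
b = (RT − a)/log₂ n = (916 − 285) / 4.5850 = 137.624 ms/bit.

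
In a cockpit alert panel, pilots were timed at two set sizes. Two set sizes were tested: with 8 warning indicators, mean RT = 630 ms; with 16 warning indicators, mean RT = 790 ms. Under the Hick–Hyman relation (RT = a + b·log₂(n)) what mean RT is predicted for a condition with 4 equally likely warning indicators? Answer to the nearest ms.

470 ms

Solve the two-equation system in a and b:
  b = (790 − 630) / (log₂ 16 − log₂ 8) = 160 / (4 − 3) = 160 ms/bit
  a = 630 − 160 × 3 = 150 ms
Then RT(4) = 150 + 160 × log₂ 4 = 150 + 160 × 2 ≈ 470.000 ms.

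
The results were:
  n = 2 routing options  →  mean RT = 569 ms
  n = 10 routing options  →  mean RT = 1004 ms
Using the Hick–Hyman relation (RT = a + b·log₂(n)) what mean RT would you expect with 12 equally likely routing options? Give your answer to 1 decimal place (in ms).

1053.3 ms

Fit slope and intercept:
  b = (1004 − 569) / (log₂ 10 − log₂ 2) = 435 / (3.3219 − 1) = 187.344 ms/bit
  a = 569 − 187.344 × 1 = 381.656 ms
Then RT(12) = 381.656 + 187.344 × log₂ 12 = 381.656 + 187.344 × 3.5850 ≈ 1053.278 ms.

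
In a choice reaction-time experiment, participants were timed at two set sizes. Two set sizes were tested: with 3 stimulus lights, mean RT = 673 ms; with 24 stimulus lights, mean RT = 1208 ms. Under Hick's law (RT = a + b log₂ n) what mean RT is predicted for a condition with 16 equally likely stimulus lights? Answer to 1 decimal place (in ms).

1103.7 ms

With log₂ n on the abscissa the relation is linear; from the two conditions:
  b = (1208 − 673) / (log₂ 24 − log₂ 3) = 535 / (4.5850 − 1.5850) = 178.333 ms/bit
  a = 673 − 178.333 × 1.5850 = 390.348 ms
Then RT(16) = 390.348 + 178.333 × log₂ 16 = 390.348 + 178.333 × 4 ≈ 1103.682 ms.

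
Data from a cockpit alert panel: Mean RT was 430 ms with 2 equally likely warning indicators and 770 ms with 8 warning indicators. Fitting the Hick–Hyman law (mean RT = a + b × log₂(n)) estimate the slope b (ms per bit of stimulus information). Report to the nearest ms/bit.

Slope: b = (770 − 430) / (log₂ 8 − log₂ 2) = 340/2.0000 = 170 ms/bit.

170 ms/bit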